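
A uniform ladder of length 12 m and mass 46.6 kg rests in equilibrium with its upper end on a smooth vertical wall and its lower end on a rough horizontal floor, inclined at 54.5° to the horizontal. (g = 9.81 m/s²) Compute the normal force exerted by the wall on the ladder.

Torques about the foot: N_wall · 12 sin 54.5° = 46.6×9.81×6 cos 54.5° → N_wall = 163.04 N.

N_wall ≈ 163 N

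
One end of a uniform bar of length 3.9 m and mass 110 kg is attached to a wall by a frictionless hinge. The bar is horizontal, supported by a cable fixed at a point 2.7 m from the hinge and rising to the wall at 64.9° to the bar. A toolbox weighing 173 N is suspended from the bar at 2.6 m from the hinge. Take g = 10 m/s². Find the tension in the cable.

Take torques about the hinge: T sin 64.9° · 2.7 = 110×10×1.95 + 173×2.6 = 2594.8 N·m.
So T = 2594.8 / (0.9056 × 2.7) = 1061.3 N.

T ≈ 1060 N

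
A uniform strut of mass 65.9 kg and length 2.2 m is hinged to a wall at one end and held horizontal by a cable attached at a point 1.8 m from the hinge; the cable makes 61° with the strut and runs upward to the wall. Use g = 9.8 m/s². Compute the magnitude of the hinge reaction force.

|H| ≈ 333 N

Take torques about the hinge: T sin 61° · 1.8 = 65.9×9.8×1.1 = 710.4 N·m.
So T = 710.4 / (0.8746 × 1.8) = 451.25 N.
ΣF_x = 0: H_x = T cos 61° = 218.77 N.
ΣF_y = 0: H_y = (65.9×9.8) − T sin 61° = 645.82 − 394.67 = 251.15 N.
|H| = √(H_x² + H_y²) = √((218.77)² + (251.15)²) = 333.07 N.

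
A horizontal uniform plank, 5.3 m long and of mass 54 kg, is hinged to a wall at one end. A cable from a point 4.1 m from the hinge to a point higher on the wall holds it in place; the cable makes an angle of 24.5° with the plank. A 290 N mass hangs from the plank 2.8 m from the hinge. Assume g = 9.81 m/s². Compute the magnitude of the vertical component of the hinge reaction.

|H_y| ≈ 279 N

Take torques about the hinge: T sin 24.5° · 4.1 = 54×9.81×2.65 + 290×2.8 = 2215.8 N·m.
So T = 2215.8 / (0.4147 × 4.1) = 1303.2 N.
ΣF_y = 0: H_y = (54×9.81 + 290) − T sin 24.5° = 819.74 − 540.44 = 279.3 N.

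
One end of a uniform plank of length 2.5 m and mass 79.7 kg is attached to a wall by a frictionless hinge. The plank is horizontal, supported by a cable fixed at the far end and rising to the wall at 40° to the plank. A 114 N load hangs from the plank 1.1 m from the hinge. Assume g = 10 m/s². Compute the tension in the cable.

Take torques about the hinge: T sin 40° · 2.5 = 79.7×10×1.25 + 114×1.1 = 1121.7 N·m.
So T = 1121.7 / (0.6428 × 2.5) = 697.99 N.

T ≈ 698 N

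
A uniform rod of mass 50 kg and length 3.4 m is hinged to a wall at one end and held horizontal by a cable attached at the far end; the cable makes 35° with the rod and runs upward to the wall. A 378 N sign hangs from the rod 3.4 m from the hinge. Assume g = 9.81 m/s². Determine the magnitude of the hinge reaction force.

Take torques about the hinge: T sin 35° · 3.4 = 50×9.81×1.7 + 378×3.4 = 2119.1 N·m.
So T = 2119.1 / (0.5736 × 3.4) = 1086.6 N.
ΣF_x = 0: H_x = T cos 35° = 890.09 N.
ΣF_y = 0: H_y = (50×9.81 + 378) − T sin 35° = 868.5 − 623.25 = 245.25 N.
|H| = √(H_x² + H_y²) = √((890.09)² + (245.25)²) = 923.26 N.

|H| ≈ 923 N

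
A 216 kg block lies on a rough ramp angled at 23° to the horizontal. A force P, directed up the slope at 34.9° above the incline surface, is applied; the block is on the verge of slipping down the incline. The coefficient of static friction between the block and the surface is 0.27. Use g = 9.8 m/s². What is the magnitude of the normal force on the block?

On the verge of sliding down the incline, friction equals μN and acts up the slope.
Perpendicular: N + P sin 34.9° = W cos 23° = 1949 N.
Along incline: P cos 34.9° + μN = W sin 23° with W sin 23° = 827.1 N.
Solving the pair for P and N: P = 452.2 N, N = 1690 N (and f = μN = 456.3 N).

N ≈ 1690 N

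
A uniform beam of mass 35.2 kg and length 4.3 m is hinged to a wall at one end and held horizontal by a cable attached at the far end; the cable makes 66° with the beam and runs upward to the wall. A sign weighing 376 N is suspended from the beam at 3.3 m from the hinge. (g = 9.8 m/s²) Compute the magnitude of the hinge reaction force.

|H| ≈ 331 N

Take torques about the hinge: T sin 66° · 4.3 = 35.2×9.8×2.15 + 376×3.3 = 1982.5 N·m.
So T = 1982.5 / (0.9135 × 4.3) = 504.67 N.
ΣF_x = 0: H_x = T cos 66° = 205.27 N.
ΣF_y = 0: H_y = (35.2×9.8 + 376) − T sin 66° = 720.96 − 461.04 = 259.92 N.
|H| = √(H_x² + H_y²) = √((205.27)² + (259.92)²) = 331.2 N.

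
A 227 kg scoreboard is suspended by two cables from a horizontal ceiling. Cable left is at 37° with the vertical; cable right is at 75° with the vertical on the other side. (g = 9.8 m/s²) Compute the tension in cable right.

Angles from the horizontal: cable left is 90° − 37° = 53°, cable right is 90° − 75° = 15°.
Weight W = 227 × 9.8 = 2225 N acts straight down.
Horizontal: T_left cos 53° = T_right cos 15°  →  T_left = 1.605 T_right.
Vertical: T_left sin 53° + T_right sin 15° = 2225.
Substituting the horizontal relation into the vertical equation gives 1.541 T_right = 2225, so T_right = 1444 N.

T_right ≈ 1440 N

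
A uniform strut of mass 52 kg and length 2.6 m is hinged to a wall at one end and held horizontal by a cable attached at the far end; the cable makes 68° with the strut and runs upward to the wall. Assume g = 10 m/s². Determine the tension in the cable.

Take torques about the hinge: T sin 68° · 2.6 = 52×10×1.3 = 676 N·m.
So T = 676 / (0.9272 × 2.6) = 280.42 N.

T ≈ 280 N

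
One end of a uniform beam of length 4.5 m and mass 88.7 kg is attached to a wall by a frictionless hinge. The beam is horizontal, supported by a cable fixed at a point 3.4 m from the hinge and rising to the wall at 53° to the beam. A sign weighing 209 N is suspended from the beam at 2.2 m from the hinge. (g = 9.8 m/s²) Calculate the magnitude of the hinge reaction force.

|H| ≈ 650 N

Take torques about the hinge: T sin 53° · 3.4 = 88.7×9.8×2.25 + 209×2.2 = 2415.6 N·m.
So T = 2415.6 / (0.7986 × 3.4) = 889.62 N.
ΣF_x = 0: H_x = T cos 53° = 535.39 N.
ΣF_y = 0: H_y = (88.7×9.8 + 209) − T sin 53° = 1078.3 − 710.48 = 367.78 N.
|H| = √(H_x² + H_y²) = √((535.39)² + (367.78)²) = 649.54 N.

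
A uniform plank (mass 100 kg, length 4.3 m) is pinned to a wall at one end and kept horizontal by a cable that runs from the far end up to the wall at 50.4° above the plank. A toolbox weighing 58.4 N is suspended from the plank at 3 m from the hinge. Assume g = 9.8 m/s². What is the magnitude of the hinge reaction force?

Take torques about the hinge: T sin 50.4° · 4.3 = 100×9.8×2.15 + 58.4×3 = 2282.2 N·m.
So T = 2282.2 / (0.7705 × 4.3) = 688.82 N.
ΣF_x = 0: H_x = T cos 50.4° = 439.07 N.
ΣF_y = 0: H_y = (100×9.8 + 58.4) − T sin 50.4° = 1038.4 − 530.74 = 507.66 N.
|H| = √(H_x² + H_y²) = √((439.07)² + (507.66)²) = 671.19 N.

|H| ≈ 671 N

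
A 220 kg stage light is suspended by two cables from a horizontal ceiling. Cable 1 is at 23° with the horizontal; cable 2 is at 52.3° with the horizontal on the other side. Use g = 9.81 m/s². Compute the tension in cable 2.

Weight W = 220 × 9.81 = 2158 N acts straight down.
Horizontal: T_1 cos 23° = T_2 cos 52.3°  →  T_1 = 0.6643 T_2.
Vertical: T_1 sin 23° + T_2 sin 52.3° = 2158.
Substituting the horizontal relation into the vertical equation gives 1.051 T_2 = 2158, so T_2 = 2054 N.

T_2 ≈ 2050 N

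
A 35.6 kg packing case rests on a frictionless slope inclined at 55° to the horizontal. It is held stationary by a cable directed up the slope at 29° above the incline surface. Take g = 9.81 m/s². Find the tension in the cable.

T ≈ 327 N

Take axes along and perpendicular to the incline. Weight components: W sin 55° = 286.1 N down-slope, W cos 55° = 200.3 N into the surface.
Along incline: T cos 29° = W sin 55° → T = 327.1 N.
Perpendicular: N = W cos 55° − T sin 29° = 41.74 N.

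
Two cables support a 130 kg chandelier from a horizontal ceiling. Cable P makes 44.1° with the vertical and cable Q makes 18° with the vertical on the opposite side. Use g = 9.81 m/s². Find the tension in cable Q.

T_Q ≈ 1000 N

Angles from the horizontal: cable P is 90° − 44.1° = 45.9°, cable Q is 90° − 18° = 72°.
Weight W = 130 × 9.81 = 1275 N acts straight down.
Horizontal: T_P cos 45.9° = T_Q cos 72°  →  T_P = 0.444 T_Q.
Vertical: T_P sin 45.9° + T_Q sin 72° = 1275.
Substituting the horizontal relation into the vertical equation gives 1.27 T_Q = 1275, so T_Q = 1004 N.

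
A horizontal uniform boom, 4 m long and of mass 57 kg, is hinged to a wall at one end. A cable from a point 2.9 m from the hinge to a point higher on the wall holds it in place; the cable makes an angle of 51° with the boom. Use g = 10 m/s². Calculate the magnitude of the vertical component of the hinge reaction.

|H_y| ≈ 177 N

Take torques about the hinge: T sin 51° · 2.9 = 57×10×2 = 1140 N·m.
So T = 1140 / (0.7771 × 2.9) = 505.83 N.
ΣF_y = 0: H_y = (57×10) − T sin 51° = 570 − 393.1 = 176.9 N.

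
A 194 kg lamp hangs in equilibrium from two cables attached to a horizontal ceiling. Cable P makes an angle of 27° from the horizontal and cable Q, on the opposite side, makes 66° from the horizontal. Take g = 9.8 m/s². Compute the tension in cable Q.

T_Q ≈ 1700 N

Weight W = 194 × 9.8 = 1901 N acts straight down.
Horizontal: T_P cos 27° = T_Q cos 66°  →  T_P = 0.4565 T_Q.
Vertical: T_P sin 27° + T_Q sin 66° = 1901.
Substituting the horizontal relation into the vertical equation gives 1.121 T_Q = 1901, so T_Q = 1696 N.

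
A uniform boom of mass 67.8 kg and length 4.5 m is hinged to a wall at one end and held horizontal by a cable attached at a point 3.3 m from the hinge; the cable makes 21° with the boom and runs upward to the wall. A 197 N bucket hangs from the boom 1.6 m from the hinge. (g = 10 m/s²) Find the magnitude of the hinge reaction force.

|H| ≈ 1490 N

Take torques about the hinge: T sin 21° · 3.3 = 67.8×10×2.25 + 197×1.6 = 1840.7 N·m.
So T = 1840.7 / (0.3584 × 3.3) = 1556.5 N.
ΣF_x = 0: H_x = T cos 21° = 1453.1 N.
ΣF_y = 0: H_y = (67.8×10 + 197) − T sin 21° = 875 − 557.79 = 317.21 N.
|H| = √(H_x² + H_y²) = √((1453.1)² + (317.21)²) = 1487.3 N.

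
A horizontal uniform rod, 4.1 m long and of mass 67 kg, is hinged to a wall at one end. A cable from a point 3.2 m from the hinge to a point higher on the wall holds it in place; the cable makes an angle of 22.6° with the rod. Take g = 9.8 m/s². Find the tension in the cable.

T ≈ 1090 N

Take torques about the hinge: T sin 22.6° · 3.2 = 67×9.8×2.05 = 1346 N·m.
So T = 1346 / (0.3843 × 3.2) = 1094.6 N.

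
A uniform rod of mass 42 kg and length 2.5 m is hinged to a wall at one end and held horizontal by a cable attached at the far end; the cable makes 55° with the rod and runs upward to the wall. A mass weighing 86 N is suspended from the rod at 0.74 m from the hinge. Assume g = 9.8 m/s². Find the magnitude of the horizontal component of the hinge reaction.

Take torques about the hinge: T sin 55° · 2.5 = 42×9.8×1.25 + 86×0.74 = 578.14 N·m.
So T = 578.14 / (0.8192 × 2.5) = 282.31 N.
ΣF_x = 0: H_x = T cos 55° = 161.93 N.

H_x ≈ 162 N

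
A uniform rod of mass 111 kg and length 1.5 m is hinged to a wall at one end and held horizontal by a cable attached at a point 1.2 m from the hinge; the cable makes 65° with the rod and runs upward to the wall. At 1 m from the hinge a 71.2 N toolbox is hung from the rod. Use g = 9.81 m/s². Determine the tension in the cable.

T ≈ 816 N

Take torques about the hinge: T sin 65° · 1.2 = 111×9.81×0.75 + 71.2×1 = 887.88 N·m.
So T = 887.88 / (0.9063 × 1.2) = 816.39 N.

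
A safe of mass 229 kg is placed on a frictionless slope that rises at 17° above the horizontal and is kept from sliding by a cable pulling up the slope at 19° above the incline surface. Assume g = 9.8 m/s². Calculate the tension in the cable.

T ≈ 694 N

Take axes along and perpendicular to the incline. Weight components: W sin 17° = 656.1 N down-slope, W cos 17° = 2146 N into the surface.
Along incline: T cos 19° = W sin 17° → T = 693.9 N.
Perpendicular: N = W cos 17° − T sin 19° = 1920 N.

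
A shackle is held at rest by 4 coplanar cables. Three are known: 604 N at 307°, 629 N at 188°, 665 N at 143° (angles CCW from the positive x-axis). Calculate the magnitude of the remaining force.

F ≈ 808 N

Sum the known components: ΣF_x = -790.5 N, ΣF_y = -169.7 N.
For equilibrium the remaining force must supply (−ΣF_x, −ΣF_y) = (790.5, 169.7) N.
Magnitude = √((790.5)² + (169.7)²) = 808.5 N; direction = atan2(169.7, 790.5) = 12.1°.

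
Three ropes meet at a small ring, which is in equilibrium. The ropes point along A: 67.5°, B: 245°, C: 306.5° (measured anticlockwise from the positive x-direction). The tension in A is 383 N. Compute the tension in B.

Resolve: ΣF_x = 383 cos 67.5° + T_B cos 245° + T_C cos 306.5° = 0.
        ΣF_y = 383 sin 67.5° + T_B sin 245° + T_C sin 306.5° = 0.
The known terms sum to (146.6, 353.8) N, so -0.4226 T_B + 0.5948 T_C = -146.6 and -0.9063 T_B − 0.8039 T_C = -353.8.
Solving simultaneously: T_B = 373.6 N, T_C = 19.01 N.

T_B ≈ 374 N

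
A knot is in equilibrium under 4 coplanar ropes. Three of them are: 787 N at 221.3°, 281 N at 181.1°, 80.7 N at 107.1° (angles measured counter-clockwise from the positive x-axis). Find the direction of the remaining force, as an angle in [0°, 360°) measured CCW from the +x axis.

Sum the known components: ΣF_x = -895.9 N, ΣF_y = -447.7 N.
For equilibrium the remaining force must supply (−ΣF_x, −ΣF_y) = (895.9, 447.7) N.
Magnitude = √((895.9)² + (447.7)²) = 1002 N; direction = atan2(447.7, 895.9) = 26.6°.

θ ≈ 26.6°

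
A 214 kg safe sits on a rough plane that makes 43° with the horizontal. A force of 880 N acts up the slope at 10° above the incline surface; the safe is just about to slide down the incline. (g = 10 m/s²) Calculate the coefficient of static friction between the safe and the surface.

μ ≈ 0.420

On the verge of sliding down the incline, friction is at its maximum μN and acts up the slope.
Perpendicular to incline: N = W cos 43° − P sin 10° = 1565 − 152.8 = 1412 N.
Along incline: P cos 10° + μN = W sin 43° → μ = (W sin 43° − P cos 10°) / N = 0.4198.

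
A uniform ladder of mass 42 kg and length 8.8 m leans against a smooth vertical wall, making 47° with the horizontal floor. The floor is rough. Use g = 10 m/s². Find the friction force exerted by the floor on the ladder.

f ≈ 196 N

Torques about the foot: N_wall · 8.8 sin 47° = 42×10×4.4 cos 47° → N_wall = 195.83 N.
ΣF_x = 0: f_floor = N_wall = 195.83 N.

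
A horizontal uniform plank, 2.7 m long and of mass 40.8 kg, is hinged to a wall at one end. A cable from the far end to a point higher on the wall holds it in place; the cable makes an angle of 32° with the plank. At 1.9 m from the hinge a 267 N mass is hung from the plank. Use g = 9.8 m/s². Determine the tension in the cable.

Take torques about the hinge: T sin 32° · 2.7 = 40.8×9.8×1.35 + 267×1.9 = 1047.1 N·m.
So T = 1047.1 / (0.5299 × 2.7) = 731.83 N.

T ≈ 732 N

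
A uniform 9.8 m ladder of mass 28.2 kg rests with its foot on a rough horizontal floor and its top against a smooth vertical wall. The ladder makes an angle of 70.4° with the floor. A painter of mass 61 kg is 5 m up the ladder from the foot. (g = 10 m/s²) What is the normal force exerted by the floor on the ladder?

N_floor ≈ 892 N

ΣF_y = 0: N_floor = 28.2×10 + 61×10 = 892 N.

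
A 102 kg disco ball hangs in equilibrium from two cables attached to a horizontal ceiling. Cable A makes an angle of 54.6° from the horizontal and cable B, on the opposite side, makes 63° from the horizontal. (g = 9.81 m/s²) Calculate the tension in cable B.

T_B ≈ 654 N

Weight W = 102 × 9.81 = 1001 N acts straight down.
Horizontal: T_A cos 54.6° = T_B cos 63°  →  T_A = 0.7837 T_B.
Vertical: T_A sin 54.6° + T_B sin 63° = 1001.
Substituting the horizontal relation into the vertical equation gives 1.53 T_B = 1001, so T_B = 654.1 N.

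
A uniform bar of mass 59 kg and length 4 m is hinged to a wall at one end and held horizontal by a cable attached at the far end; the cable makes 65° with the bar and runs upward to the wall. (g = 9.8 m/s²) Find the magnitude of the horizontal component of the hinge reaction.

H_x ≈ 135 N

Take torques about the hinge: T sin 65° · 4 = 59×9.8×2 = 1156.4 N·m.
So T = 1156.4 / (0.9063 × 4) = 318.99 N.
ΣF_x = 0: H_x = T cos 65° = 134.81 N.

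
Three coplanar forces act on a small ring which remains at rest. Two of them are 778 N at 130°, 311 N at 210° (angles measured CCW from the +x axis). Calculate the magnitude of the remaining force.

F ≈ 887 N

Sum the known components: ΣF_x = -769.4 N, ΣF_y = 440.5 N.
For equilibrium the remaining force must supply (−ΣF_x, −ΣF_y) = (769.4, -440.5) N.
Magnitude = √((769.4)² + (-440.5)²) = 886.6 N; direction = atan2(-440.5, 769.4) = 330.2°.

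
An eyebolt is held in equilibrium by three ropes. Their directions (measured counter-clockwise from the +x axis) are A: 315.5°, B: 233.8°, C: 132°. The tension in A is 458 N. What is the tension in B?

T_B ≈ 28.6 N

Resolve: ΣF_x = 458 cos 315.5° + T_B cos 233.8° + T_C cos 132° = 0.
        ΣF_y = 458 sin 315.5° + T_B sin 233.8° + T_C sin 132° = 0.
The known terms sum to (326.7, -321) N, so -0.5906 T_B − 0.6691 T_C = -326.7 and -0.8070 T_B + 0.7431 T_C = 321.
Solving simultaneously: T_B = 28.56 N, T_C = 463 N.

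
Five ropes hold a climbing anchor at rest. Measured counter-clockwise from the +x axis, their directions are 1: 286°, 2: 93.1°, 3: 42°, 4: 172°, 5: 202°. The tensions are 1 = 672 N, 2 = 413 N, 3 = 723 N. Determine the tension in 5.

T_5 ≈ 690 N

Resolve: ΣF_x = 672 cos 286° + 413 cos 93.1° + 723 cos 42° + T_4 cos 172° + T_5 cos 202° = 0.
        ΣF_y = 672 sin 286° + 413 sin 93.1° + 723 sin 42° + T_4 sin 172° + T_5 sin 202° = 0.
The known terms sum to (700.2, 250.2) N, so -0.9903 T_4 − 0.9272 T_5 = -700.2 and 0.1392 T_4 − 0.3746 T_5 = -250.2.
Solving simultaneously: T_4 = 60.61 N, T_5 = 690.4 N.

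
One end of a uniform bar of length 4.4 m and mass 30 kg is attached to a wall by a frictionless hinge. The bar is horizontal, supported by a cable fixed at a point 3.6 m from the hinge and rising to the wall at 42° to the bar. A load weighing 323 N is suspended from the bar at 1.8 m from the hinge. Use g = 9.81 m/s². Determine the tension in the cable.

T ≈ 510 N

Take torques about the hinge: T sin 42° · 3.6 = 30×9.81×2.2 + 323×1.8 = 1228.9 N·m.
So T = 1228.9 / (0.6691 × 3.6) = 510.14 N.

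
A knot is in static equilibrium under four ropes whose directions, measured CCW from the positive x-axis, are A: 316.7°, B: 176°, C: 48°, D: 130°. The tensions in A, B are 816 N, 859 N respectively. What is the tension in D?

Resolve: ΣF_x = 816 cos 316.7° + 859 cos 176° + T_C cos 48° + T_D cos 130° = 0.
        ΣF_y = 816 sin 316.7° + 859 sin 176° + T_C sin 48° + T_D sin 130° = 0.
The known terms sum to (-263, -499.7) N, so 0.6691 T_C − 0.6428 T_D = 263 and 0.7431 T_C + 0.7660 T_D = 499.7.
Solving simultaneously: T_C = 527.8 N, T_D = 140.3 N.

T_D ≈ 140 N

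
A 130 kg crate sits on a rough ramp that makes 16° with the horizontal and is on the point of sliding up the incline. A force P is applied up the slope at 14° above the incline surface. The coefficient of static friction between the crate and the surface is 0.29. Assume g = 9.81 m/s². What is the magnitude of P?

On the verge of sliding up the incline, friction equals μN and acts down the slope.
Perpendicular: N + P sin 14° = W cos 16° = 1226 N.
Along incline: P cos 14° = W sin 16° + μN  with W sin 16° = 351.5 N.
Solving the pair for P and N: P = 679.5 N, N = 1062 N (and f = μN = 307.8 N).

P ≈ 680 N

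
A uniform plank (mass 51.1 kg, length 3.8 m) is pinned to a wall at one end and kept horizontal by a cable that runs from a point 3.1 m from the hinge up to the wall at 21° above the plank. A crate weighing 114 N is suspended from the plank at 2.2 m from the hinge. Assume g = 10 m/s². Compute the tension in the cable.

Take torques about the hinge: T sin 21° · 3.1 = 51.1×10×1.9 + 114×2.2 = 1221.7 N·m.
So T = 1221.7 / (0.3584 × 3.1) = 1099.7 N.

T ≈ 1100 N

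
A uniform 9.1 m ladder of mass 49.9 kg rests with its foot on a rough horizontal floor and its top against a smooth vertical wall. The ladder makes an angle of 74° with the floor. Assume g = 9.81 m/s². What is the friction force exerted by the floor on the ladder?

Torques about the foot: N_wall · 9.1 sin 74° = 49.9×9.81×4.55 cos 74° → N_wall = 70.184 N.
ΣF_x = 0: f_floor = N_wall = 70.184 N.

f ≈ 70.2 N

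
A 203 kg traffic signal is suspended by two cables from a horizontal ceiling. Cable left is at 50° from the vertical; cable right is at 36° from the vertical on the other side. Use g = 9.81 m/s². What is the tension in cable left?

Angles from the horizontal: cable left is 90° − 50° = 40°, cable right is 90° − 36° = 54°.
Weight W = 203 × 9.81 = 1991 N acts straight down.
Horizontal: T_left cos 40° = T_right cos 54°  →  T_right = 1.303 T_left.
Vertical: T_left sin 40° + T_right sin 54° = 1991.
Substituting the horizontal relation into the vertical equation gives 1.697 T_left = 1991, so T_left = 1173 N.

T_left ≈ 1170 N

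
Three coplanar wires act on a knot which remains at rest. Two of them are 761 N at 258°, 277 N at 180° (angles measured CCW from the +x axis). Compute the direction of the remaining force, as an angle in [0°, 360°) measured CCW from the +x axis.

Sum the known components: ΣF_x = -435.2 N, ΣF_y = -744.4 N.
For equilibrium the remaining force must supply (−ΣF_x, −ΣF_y) = (435.2, 744.4) N.
Magnitude = √((435.2)² + (744.4)²) = 862.3 N; direction = atan2(744.4, 435.2) = 59.7°.

θ ≈ 59.7°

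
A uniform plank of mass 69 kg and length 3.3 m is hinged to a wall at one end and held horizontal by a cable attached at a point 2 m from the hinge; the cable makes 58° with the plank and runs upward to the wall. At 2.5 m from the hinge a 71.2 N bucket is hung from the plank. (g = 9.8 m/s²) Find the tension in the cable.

T ≈ 763 N

Take torques about the hinge: T sin 58° · 2 = 69×9.8×1.65 + 71.2×2.5 = 1293.7 N·m.
So T = 1293.7 / (0.8480 × 2) = 762.77 N.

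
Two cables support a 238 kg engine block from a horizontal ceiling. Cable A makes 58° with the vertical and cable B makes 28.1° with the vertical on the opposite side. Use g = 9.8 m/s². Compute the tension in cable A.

Angles from the horizontal: cable A is 90° − 58° = 32°, cable B is 90° − 28.1° = 61.9°.
Weight W = 238 × 9.8 = 2332 N acts straight down.
Horizontal: T_A cos 32° = T_B cos 61.9°  →  T_B = 1.8 T_A.
Vertical: T_A sin 32° + T_B sin 61.9° = 2332.
Substituting the horizontal relation into the vertical equation gives 2.118 T_A = 2332, so T_A = 1101 N.

T_A ≈ 1100 N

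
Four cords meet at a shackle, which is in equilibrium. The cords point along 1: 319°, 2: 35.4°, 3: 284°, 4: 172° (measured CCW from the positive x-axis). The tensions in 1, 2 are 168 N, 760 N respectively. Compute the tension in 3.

Resolve: ΣF_x = 168 cos 319° + 760 cos 35.4° + T_3 cos 284° + T_4 cos 172° = 0.
        ΣF_y = 168 sin 319° + 760 sin 35.4° + T_3 sin 284° + T_4 sin 172° = 0.
The known terms sum to (746.3, 330) N, so 0.2419 T_3 − 0.9903 T_4 = -746.3 and -0.9703 T_3 + 0.1392 T_4 = -330.
Solving simultaneously: T_3 = 464.5 N, T_4 = 867.1 N.

T_3 ≈ 465 N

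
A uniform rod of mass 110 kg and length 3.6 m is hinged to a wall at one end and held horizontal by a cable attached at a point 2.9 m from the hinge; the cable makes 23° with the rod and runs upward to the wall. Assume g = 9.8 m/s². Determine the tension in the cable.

Take torques about the hinge: T sin 23° · 2.9 = 110×9.8×1.8 = 1940.4 N·m.
So T = 1940.4 / (0.3907 × 2.9) = 1712.4 N.

T ≈ 1710 N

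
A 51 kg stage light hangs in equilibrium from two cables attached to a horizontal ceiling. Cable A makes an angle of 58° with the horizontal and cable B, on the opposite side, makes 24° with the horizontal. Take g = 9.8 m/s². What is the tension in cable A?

T_A ≈ 461 N

Weight W = 51 × 9.8 = 499.8 N acts straight down.
Horizontal: T_A cos 58° = T_B cos 24°  →  T_B = 0.5801 T_A.
Vertical: T_A sin 58° + T_B sin 24° = 499.8.
Substituting the horizontal relation into the vertical equation gives 1.084 T_A = 499.8, so T_A = 461.1 N.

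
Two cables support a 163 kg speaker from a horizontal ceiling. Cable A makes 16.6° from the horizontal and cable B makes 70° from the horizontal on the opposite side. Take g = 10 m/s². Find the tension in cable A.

T_A ≈ 558 N

Weight W = 163 × 10 = 1630 N acts straight down.
Horizontal: T_A cos 16.6° = T_B cos 70°  →  T_B = 2.802 T_A.
Vertical: T_A sin 16.6° + T_B sin 70° = 1630.
Substituting the horizontal relation into the vertical equation gives 2.919 T_A = 1630, so T_A = 558.5 N.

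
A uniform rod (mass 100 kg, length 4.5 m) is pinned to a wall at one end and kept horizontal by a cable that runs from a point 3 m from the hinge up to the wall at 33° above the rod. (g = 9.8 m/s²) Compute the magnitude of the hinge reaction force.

|H| ≈ 1160 N

Take torques about the hinge: T sin 33° · 3 = 100×9.8×2.25 = 2205 N·m.
So T = 2205 / (0.5446 × 3) = 1349.5 N.
ΣF_x = 0: H_x = T cos 33° = 1131.8 N.
ΣF_y = 0: H_y = (100×9.8) − T sin 33° = 980 − 735 = 245 N.
|H| = √(H_x² + H_y²) = √((1131.8)² + (245)²) = 1158 N.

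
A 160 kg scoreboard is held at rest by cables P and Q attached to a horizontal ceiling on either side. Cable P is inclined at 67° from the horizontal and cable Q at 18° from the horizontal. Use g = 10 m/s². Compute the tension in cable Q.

T_Q ≈ 628 N

Weight W = 160 × 10 = 1600 N acts straight down.
Horizontal: T_P cos 67° = T_Q cos 18°  →  T_P = 2.434 T_Q.
Vertical: T_P sin 67° + T_Q sin 18° = 1600.
Substituting the horizontal relation into the vertical equation gives 2.55 T_Q = 1600, so T_Q = 627.6 N.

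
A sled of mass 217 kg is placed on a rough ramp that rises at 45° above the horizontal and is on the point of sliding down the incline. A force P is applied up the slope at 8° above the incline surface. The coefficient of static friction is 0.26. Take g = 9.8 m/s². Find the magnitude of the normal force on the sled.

N ≈ 1340 N

On the verge of sliding down the incline, friction equals μN and acts up the slope.
Perpendicular: N + P sin 8° = W cos 45° = 1504 N.
Along incline: P cos 8° + μN = W sin 45° with W sin 45° = 1504 N.
Solving the pair for P and N: P = 1166 N, N = 1341 N (and f = μN = 348.8 N).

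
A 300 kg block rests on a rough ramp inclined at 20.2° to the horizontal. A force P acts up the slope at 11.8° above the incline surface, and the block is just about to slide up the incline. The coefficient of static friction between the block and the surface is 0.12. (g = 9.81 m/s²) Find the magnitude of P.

P ≈ 1340 N

On the verge of sliding up the incline, friction equals μN and acts down the slope.
Perpendicular: N + P sin 11.8° = W cos 20.2° = 2762 N.
Along incline: P cos 11.8° = W sin 20.2° + μN  with W sin 20.2° = 1016 N.
Solving the pair for P and N: P = 1343 N, N = 2487 N (and f = μN = 298.5 N).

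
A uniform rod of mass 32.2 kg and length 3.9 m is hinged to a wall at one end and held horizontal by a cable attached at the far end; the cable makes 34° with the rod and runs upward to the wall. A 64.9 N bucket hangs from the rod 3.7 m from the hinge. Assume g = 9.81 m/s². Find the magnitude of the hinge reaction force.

Take torques about the hinge: T sin 34° · 3.9 = 32.2×9.81×1.95 + 64.9×3.7 = 856.1 N·m.
So T = 856.1 / (0.5592 × 3.9) = 392.55 N.
ΣF_x = 0: H_x = T cos 34° = 325.44 N.
ΣF_y = 0: H_y = (32.2×9.81 + 64.9) − T sin 34° = 380.78 − 219.51 = 161.27 N.
|H| = √(H_x² + H_y²) = √((325.44)² + (161.27)²) = 363.21 N.

|H| ≈ 363 N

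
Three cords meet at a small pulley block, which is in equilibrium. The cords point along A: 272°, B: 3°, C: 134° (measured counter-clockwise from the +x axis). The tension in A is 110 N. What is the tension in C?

T_C ≈ 146 N

Resolve: ΣF_x = 110 cos 272° + T_B cos 3° + T_C cos 134° = 0.
        ΣF_y = 110 sin 272° + T_B sin 3° + T_C sin 134° = 0.
The known terms sum to (3.839, -109.9) N, so 0.9986 T_B − 0.6947 T_C = -3.839 and 0.0523 T_B + 0.7193 T_C = 109.9.
Solving simultaneously: T_B = 97.53 N, T_C = 145.7 N.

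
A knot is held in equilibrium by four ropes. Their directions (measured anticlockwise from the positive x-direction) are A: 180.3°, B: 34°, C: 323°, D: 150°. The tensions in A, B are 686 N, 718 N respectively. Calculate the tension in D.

Resolve: ΣF_x = 686 cos 180.3° + 718 cos 34° + T_C cos 323° + T_D cos 150° = 0.
        ΣF_y = 686 sin 180.3° + 718 sin 34° + T_C sin 323° + T_D sin 150° = 0.
The known terms sum to (-90.74, 397.9) N, so 0.7986 T_C − 0.8660 T_D = 90.74 and -0.6018 T_C + 0.5000 T_D = -397.9.
Solving simultaneously: T_C = 2455 N, T_D = 2159 N.

T_D ≈ 2160 N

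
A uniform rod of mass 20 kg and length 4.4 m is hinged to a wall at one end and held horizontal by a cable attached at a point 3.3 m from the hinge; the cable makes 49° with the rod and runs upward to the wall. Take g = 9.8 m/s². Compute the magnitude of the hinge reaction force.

|H| ≈ 131 N

Take torques about the hinge: T sin 49° · 3.3 = 20×9.8×2.2 = 431.2 N·m.
So T = 431.2 / (0.7547 × 3.3) = 173.14 N.
ΣF_x = 0: H_x = T cos 49° = 113.59 N.
ΣF_y = 0: H_y = (20×9.8) − T sin 49° = 196 − 130.67 = 65.333 N.
|H| = √(H_x² + H_y²) = √((113.59)² + (65.333)²) = 131.04 N.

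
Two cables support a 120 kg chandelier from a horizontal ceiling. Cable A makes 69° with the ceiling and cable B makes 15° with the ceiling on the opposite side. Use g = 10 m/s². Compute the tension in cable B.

Weight W = 120 × 10 = 1200 N acts straight down.
Horizontal: T_A cos 69° = T_B cos 15°  →  T_A = 2.695 T_B.
Vertical: T_A sin 69° + T_B sin 15° = 1200.
Substituting the horizontal relation into the vertical equation gives 2.775 T_B = 1200, so T_B = 432.4 N.

T_B ≈ 432 N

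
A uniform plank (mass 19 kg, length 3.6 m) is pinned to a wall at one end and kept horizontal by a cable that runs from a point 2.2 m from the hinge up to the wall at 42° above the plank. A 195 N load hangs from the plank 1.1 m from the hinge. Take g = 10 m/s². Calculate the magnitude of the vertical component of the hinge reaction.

Take torques about the hinge: T sin 42° · 2.2 = 19×10×1.8 + 195×1.1 = 556.5 N·m.
So T = 556.5 / (0.6691 × 2.2) = 378.03 N.
ΣF_y = 0: H_y = (19×10 + 195) − T sin 42° = 385 − 252.95 = 132.05 N.

|H_y| ≈ 132 N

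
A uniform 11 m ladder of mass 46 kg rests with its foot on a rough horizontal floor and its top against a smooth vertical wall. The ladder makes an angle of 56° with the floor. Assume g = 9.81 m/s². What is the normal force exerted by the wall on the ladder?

Torques about the foot: N_wall · 11 sin 56° = 46×9.81×5.5 cos 56° → N_wall = 152.19 N.

N_wall ≈ 152 N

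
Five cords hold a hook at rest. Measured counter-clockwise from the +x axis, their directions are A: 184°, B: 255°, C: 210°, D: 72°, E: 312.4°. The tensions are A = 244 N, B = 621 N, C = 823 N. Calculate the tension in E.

Resolve: ΣF_x = 244 cos 184° + 621 cos 255° + 823 cos 210° + T_D cos 72° + T_E cos 312.4° = 0.
        ΣF_y = 244 sin 184° + 621 sin 255° + 823 sin 210° + T_D sin 72° + T_E sin 312.4° = 0.
The known terms sum to (-1117, -1028) N, so 0.3090 T_D + 0.6743 T_E = 1117 and 0.9511 T_D − 0.7385 T_E = 1028.
Solving simultaneously: T_D = 1746 N, T_E = 856.2 N.

T_E ≈ 856 N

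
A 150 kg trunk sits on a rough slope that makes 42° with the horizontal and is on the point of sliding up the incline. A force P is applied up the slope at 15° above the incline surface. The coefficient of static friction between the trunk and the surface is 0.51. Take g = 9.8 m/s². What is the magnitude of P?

On the verge of sliding up the incline, friction equals μN and acts down the slope.
Perpendicular: N + P sin 15° = W cos 42° = 1092 N.
Along incline: P cos 15° = W sin 42° + μN  with W sin 42° = 983.6 N.
Solving the pair for P and N: P = 1403 N, N = 729.2 N (and f = μN = 371.9 N).

P ≈ 1400 N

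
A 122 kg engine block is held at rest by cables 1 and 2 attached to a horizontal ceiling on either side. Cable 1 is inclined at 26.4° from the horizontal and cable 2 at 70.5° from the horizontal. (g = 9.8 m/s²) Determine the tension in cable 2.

Weight W = 122 × 9.8 = 1196 N acts straight down.
Horizontal: T_1 cos 26.4° = T_2 cos 70.5°  →  T_1 = 0.3727 T_2.
Vertical: T_1 sin 26.4° + T_2 sin 70.5° = 1196.
Substituting the horizontal relation into the vertical equation gives 1.108 T_2 = 1196, so T_2 = 1079 N.

T_2 ≈ 1080 N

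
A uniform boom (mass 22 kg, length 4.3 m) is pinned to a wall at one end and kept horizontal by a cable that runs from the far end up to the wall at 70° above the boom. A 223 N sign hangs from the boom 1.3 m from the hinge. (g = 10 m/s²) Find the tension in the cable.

Take torques about the hinge: T sin 70° · 4.3 = 22×10×2.15 + 223×1.3 = 762.9 N·m.
So T = 762.9 / (0.9397 × 4.3) = 188.8 N.

T ≈ 189 N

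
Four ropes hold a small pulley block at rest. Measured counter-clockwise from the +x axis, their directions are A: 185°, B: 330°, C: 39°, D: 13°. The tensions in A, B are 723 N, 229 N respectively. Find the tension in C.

Resolve: ΣF_x = 723 cos 185° + 229 cos 330° + T_C cos 39° + T_D cos 13° = 0.
        ΣF_y = 723 sin 185° + 229 sin 330° + T_C sin 39° + T_D sin 13° = 0.
The known terms sum to (-521.9, -177.5) N, so 0.7771 T_C + 0.9744 T_D = 521.9 and 0.6293 T_C + 0.2250 T_D = 177.5.
Solving simultaneously: T_C = 126.7 N, T_D = 434.6 N.

T_C ≈ 127 N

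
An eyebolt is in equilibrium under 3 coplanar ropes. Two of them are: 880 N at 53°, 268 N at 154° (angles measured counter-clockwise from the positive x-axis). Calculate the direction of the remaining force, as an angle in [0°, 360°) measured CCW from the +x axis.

Sum the known components: ΣF_x = 288.7 N, ΣF_y = 820.3 N.
For equilibrium the remaining force must supply (−ΣF_x, −ΣF_y) = (-288.7, -820.3) N.
Magnitude = √((-288.7)² + (-820.3)²) = 869.6 N; direction = atan2(-820.3, -288.7) = 250.6°.

θ ≈ 251°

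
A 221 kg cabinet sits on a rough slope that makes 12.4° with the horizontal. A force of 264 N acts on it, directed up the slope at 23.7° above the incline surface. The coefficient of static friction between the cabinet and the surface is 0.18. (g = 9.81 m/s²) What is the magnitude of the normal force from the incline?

Axes along / perpendicular to the incline. W sin 12.4° = 465.5 N down-slope; W cos 12.4° = 2117 N into the surface.
Perpendicular: N = W cos 12.4° − P sin 23.7° = 2117 − 106.1 = 2011 N.
Along incline: P cos 23.7° + f = W sin 12.4° (friction acts up-slope) → f = 465.5 − 241.7 = 223.8 N.
|f| = 223.8 N ≤ μN = 362 N, so the cabinet is indeed static.

N ≈ 2010 N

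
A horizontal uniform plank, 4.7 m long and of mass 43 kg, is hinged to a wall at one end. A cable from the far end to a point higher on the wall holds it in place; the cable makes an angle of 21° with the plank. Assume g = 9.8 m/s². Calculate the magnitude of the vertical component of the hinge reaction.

|H_y| ≈ 211 N

Take torques about the hinge: T sin 21° · 4.7 = 43×9.8×2.35 = 990.29 N·m.
So T = 990.29 / (0.3584 × 4.7) = 587.94 N.
ΣF_y = 0: H_y = (43×9.8) − T sin 21° = 421.4 − 210.7 = 210.7 N.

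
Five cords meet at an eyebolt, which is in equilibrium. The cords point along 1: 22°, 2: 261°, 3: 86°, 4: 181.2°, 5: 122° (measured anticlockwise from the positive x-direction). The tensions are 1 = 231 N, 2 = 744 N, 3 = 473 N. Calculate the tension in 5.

T_5 ≈ 209 N

Resolve: ΣF_x = 231 cos 22° + 744 cos 261° + 473 cos 86° + T_4 cos 181.2° + T_5 cos 122° = 0.
        ΣF_y = 231 sin 22° + 744 sin 261° + 473 sin 86° + T_4 sin 181.2° + T_5 sin 122° = 0.
The known terms sum to (130.8, -176.5) N, so -0.9998 T_4 − 0.5299 T_5 = -130.8 and -0.0209 T_4 + 0.8480 T_5 = 176.5.
Solving simultaneously: T_4 = 20.26 N, T_5 = 208.6 N.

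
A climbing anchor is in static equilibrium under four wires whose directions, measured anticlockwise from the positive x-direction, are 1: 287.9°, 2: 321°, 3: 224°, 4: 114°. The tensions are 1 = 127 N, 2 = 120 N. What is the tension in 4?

T_4 ≈ 248 N

Resolve: ΣF_x = 127 cos 287.9° + 120 cos 321° + T_3 cos 224° + T_4 cos 114° = 0.
        ΣF_y = 127 sin 287.9° + 120 sin 321° + T_3 sin 224° + T_4 sin 114° = 0.
The known terms sum to (132.3, -196.4) N, so -0.7193 T_3 − 0.4067 T_4 = -132.3 and -0.6947 T_3 + 0.9135 T_4 = 196.4.
Solving simultaneously: T_3 = 43.61 N, T_4 = 248.1 N.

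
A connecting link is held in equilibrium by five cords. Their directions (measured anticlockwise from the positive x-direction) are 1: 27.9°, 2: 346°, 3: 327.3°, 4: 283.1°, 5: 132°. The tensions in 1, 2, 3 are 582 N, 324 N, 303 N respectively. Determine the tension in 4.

T_4 ≈ 1710 N

Resolve: ΣF_x = 582 cos 27.9° + 324 cos 346° + 303 cos 327.3° + T_4 cos 283.1° + T_5 cos 132° = 0.
        ΣF_y = 582 sin 27.9° + 324 sin 346° + 303 sin 327.3° + T_4 sin 283.1° + T_5 sin 132° = 0.
The known terms sum to (1084, 30.26) N, so 0.2267 T_4 − 0.6691 T_5 = -1084 and -0.9740 T_4 + 0.7431 T_5 = -30.26.
Solving simultaneously: T_4 = 1708 N, T_5 = 2198 N.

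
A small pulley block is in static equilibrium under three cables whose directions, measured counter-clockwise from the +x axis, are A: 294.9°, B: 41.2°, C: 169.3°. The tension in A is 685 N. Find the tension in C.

T_C ≈ 835 N

Resolve: ΣF_x = 685 cos 294.9° + T_B cos 41.2° + T_C cos 169.3° = 0.
        ΣF_y = 685 sin 294.9° + T_B sin 41.2° + T_C sin 169.3° = 0.
The known terms sum to (288.4, -621.3) N, so 0.7524 T_B − 0.9826 T_C = -288.4 and 0.6587 T_B + 0.1857 T_C = 621.3.
Solving simultaneously: T_B = 707.8 N, T_C = 835.5 N.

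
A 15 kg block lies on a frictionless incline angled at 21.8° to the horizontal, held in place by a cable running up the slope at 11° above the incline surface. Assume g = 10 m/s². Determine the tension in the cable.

T ≈ 56.7 N

Take axes along and perpendicular to the incline. Weight components: W sin 21.8° = 55.71 N down-slope, W cos 21.8° = 139.3 N into the surface.
Along incline: T cos 11° = W sin 21.8° → T = 56.75 N.
Perpendicular: N = W cos 21.8° − T sin 11° = 128.4 N.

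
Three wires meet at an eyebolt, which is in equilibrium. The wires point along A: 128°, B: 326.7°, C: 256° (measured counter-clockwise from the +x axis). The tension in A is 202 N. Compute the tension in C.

Resolve: ΣF_x = 202 cos 128° + T_B cos 326.7° + T_C cos 256° = 0.
        ΣF_y = 202 sin 128° + T_B sin 326.7° + T_C sin 256° = 0.
The known terms sum to (-124.4, 159.2) N, so 0.8358 T_B − 0.2419 T_C = 124.4 and -0.5490 T_B − 0.9703 T_C = -159.2.
Solving simultaneously: T_B = 168.7 N, T_C = 68.62 N.

T_C ≈ 68.6 N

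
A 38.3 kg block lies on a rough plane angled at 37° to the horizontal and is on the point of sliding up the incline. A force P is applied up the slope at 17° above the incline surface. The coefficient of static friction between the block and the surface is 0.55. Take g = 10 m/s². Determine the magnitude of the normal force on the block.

On the verge of sliding up the incline, friction equals μN and acts down the slope.
Perpendicular: N + P sin 17° = W cos 37° = 305.9 N.
Along incline: P cos 17° = W sin 37° + μN  with W sin 37° = 230.5 N.
Solving the pair for P and N: P = 356.9 N, N = 201.5 N (and f = μN = 110.8 N).

N ≈ 202 N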